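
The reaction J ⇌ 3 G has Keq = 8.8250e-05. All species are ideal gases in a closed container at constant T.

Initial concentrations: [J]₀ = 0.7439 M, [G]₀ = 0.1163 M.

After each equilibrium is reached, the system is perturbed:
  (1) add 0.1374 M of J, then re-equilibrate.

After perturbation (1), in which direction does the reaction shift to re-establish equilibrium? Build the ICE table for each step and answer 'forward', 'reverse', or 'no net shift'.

Direction: forward

Q₀ = 0.002115 vs Keq = 8.8250e-05 ⇒ Q>K, reverse
Step 1:
                   J          G
  Initial     0.7439     0.1163
  Change     0.02517   -0.07551
  Equil       0.7691    0.04079
  solve Keq expr → x = -0.02517; check Q = 8.8250e-05
Then add 0.1374 M of J.
Step 2:
                   J          G
  Initial     0.9065    0.04079
  Change  -7.6176e-04   0.002285
  Equil       0.9057    0.04308
  solve Keq expr → x = 7.6176e-04; check Q = 8.8250e-05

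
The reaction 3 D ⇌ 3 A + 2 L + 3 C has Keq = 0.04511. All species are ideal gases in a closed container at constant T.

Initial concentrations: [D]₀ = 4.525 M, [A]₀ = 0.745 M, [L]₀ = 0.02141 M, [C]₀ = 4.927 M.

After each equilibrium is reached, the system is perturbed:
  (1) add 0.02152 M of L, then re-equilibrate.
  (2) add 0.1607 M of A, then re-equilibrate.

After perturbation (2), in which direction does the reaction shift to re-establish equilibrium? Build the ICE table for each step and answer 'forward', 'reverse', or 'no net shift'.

Q₀ = 2.4468e-04 vs Keq = 0.04511 ⇒ Q<K, forward
Step 1:
                   D          A          L          C
  init         4.525      0.745    0.02141      4.927
  Δ          -0.2232     0.2232     0.1488     0.2232
  eq           4.302     0.9682     0.1702       5.15
  solve Keq expr → x = 0.07439; check Q = 0.04511
Then add 0.02152 M of L.
Step 2:
                   D          A          L          C
  init         4.302     0.9682     0.1917       5.15
  Δ          0.02048   -0.02048   -0.01365   -0.02048
  eq           4.322     0.9477     0.1781       5.13
  solve Keq expr → x = -0.006827; check Q = 0.04511
Then add 0.1607 M of A.
Step 3:
                   D          A          L          C
  init         4.322      1.108     0.1781       5.13
  Δ          0.03876   -0.03876   -0.02584   -0.03876
  eq           4.361       1.07     0.1522      5.091
  solve Keq expr → x = -0.01292; check Q = 0.04511

Direction: reverse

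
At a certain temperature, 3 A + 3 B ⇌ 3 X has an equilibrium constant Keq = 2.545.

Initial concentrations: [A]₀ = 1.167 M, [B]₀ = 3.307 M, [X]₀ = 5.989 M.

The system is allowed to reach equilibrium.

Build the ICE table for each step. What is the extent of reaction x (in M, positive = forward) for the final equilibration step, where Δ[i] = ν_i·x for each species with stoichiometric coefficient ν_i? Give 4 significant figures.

x = -0.03313 M

Q₀ = 3.737 vs Keq = 2.545 ⇒ Q>K, reverse
Step 1:
                  A         B         X
  I           1.167     3.307     5.989
  C         0.09938   0.09938  -0.09938
  E           1.266     3.406      5.89
  solve Keq expr → x = -0.03313; check Q = 2.545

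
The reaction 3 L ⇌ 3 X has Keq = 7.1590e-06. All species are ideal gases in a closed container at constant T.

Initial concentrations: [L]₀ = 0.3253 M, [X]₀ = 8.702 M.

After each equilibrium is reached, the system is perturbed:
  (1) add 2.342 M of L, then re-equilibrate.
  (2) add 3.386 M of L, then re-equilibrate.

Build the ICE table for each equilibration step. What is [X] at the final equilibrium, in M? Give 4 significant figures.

Q₀ = 1.9143e+04 vs Keq = 7.1590e-06 ⇒ Q>K, reverse
Step 1:
                   L          X
  init        0.3253      8.702
  Δ            8.531     -8.531
  eq           8.857     0.1707
  solve Keq expr → x = -2.844; check Q = 7.1590e-06
Then add 2.342 M of L.
Step 2:
                   L          X
  init          11.2     0.1707
  Δ         -0.04428    0.04428
  eq           11.15      0.215
  solve Keq expr → x = 0.01476; check Q = 7.1590e-06
Then add 3.386 M of L.
Step 3:
                   L          X
  init         14.54      0.215
  Δ         -0.06402    0.06402
  eq           14.48      0.279
  solve Keq expr → x = 0.02134; check Q = 7.1590e-06

[X]_eq = 0.279 M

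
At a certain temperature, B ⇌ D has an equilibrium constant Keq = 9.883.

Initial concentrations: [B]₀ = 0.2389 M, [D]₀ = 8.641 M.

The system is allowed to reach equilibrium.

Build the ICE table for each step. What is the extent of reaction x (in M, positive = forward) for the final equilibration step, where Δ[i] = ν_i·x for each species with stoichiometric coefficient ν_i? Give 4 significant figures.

Q₀ = 36.17 vs Keq = 9.883 ⇒ Q>K, reverse
Step 1:
                   B          D
  init        0.2389      8.641
  Δ            0.577     -0.577
  eq          0.8159      8.064
  solve Keq expr → x = -0.577; check Q = 9.883

x = -0.577 M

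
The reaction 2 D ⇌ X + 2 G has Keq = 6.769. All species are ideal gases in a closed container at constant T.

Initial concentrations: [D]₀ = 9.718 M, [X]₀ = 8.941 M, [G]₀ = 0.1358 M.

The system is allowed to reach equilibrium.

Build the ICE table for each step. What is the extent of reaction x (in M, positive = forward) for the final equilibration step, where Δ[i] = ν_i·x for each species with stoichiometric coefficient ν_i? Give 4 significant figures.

Q₀ = 0.001746 vs Keq = 6.769 ⇒ Q<K, forward
Step 1:
                  D         X         G
  init        9.718     8.941    0.1358
  Δ          -4.192     2.096     4.192
  eq          5.526     11.04     4.328
  solve Keq expr → x = 2.096; check Q = 6.769

x = 2.096 M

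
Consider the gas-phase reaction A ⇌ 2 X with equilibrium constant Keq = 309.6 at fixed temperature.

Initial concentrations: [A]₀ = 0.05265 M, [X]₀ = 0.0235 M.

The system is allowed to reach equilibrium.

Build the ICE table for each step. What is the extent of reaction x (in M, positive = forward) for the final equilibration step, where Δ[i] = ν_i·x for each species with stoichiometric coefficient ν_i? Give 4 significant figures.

x = 0.0526 M

Q₀ = 0.01049 vs Keq = 309.6 ⇒ Q<K, forward
Step 1:
                  A         X
  Initial   0.05265    0.0235
  Change    -0.0526    0.1052
  Equil   5.3494e-05    0.1287
  solve Keq expr → x = 0.0526; check Q = 309.6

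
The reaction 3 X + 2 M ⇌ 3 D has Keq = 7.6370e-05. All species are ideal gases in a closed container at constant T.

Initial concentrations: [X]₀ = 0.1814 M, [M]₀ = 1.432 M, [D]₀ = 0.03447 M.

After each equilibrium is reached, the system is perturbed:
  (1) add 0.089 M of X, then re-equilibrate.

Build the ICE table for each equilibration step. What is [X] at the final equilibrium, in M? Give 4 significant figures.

Q₀ = 0.003346 vs Keq = 7.6370e-05 ⇒ Q>K, reverse
Step 1:
                   X          M          D
  I           0.1814      1.432    0.03447
  C          0.02335    0.01557   -0.02335
  E           0.2048      1.448    0.01112
  solve Keq expr → x = -0.007785; check Q = 7.6370e-05
Then add 0.089 M of X.
Step 2:
                   X          M          D
  I           0.2938      1.448    0.01112
  C        -0.004562  -0.003042   0.004562
  E           0.2892      1.445    0.01568
  solve Keq expr → x = 0.001521; check Q = 7.6370e-05

[X]_eq = 0.2892 M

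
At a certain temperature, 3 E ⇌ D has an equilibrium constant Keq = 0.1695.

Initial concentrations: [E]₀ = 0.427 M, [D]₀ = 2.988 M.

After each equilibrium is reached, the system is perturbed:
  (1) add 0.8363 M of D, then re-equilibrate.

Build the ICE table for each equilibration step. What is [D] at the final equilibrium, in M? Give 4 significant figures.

[D]_eq = 3.089 M

Q₀ = 38.38 vs Keq = 0.1695 ⇒ Q>K, reverse
Step 1:
                    E           D
  init          0.427       2.988
  Δ             1.969     -0.6564
  eq            2.396       2.332
  solve Keq expr → x = -0.6564; check Q = 0.1695
Then add 0.8363 M of D.
Step 2:
                    E           D
  init          2.396       3.168
  Δ            0.2356    -0.07854
  eq            2.632       3.089
  solve Keq expr → x = -0.07854; check Q = 0.1695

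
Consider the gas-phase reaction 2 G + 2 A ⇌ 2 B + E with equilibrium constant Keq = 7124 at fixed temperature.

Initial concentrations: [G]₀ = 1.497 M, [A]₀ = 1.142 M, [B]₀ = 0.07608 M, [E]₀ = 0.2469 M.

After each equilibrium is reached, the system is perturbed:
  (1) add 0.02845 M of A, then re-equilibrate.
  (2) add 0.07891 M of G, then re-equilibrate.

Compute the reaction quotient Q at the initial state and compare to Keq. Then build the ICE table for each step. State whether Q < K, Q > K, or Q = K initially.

Q₀ = 4.8897e-04; Q < K (proceeds forward)

Q₀ = 4.8897e-04 vs Keq = 7124 ⇒ Q<K, forward
Step 1:
                  G         A         B         E
  Initial     1.497     1.142   0.07608    0.2469
  Change      -1.11     -1.11      1.11    0.5548
  Equil      0.3875   0.03246     1.186    0.8017
  solve Keq expr → x = 0.5548; check Q = 7124
Then add 0.02845 M of A.
Step 2:
                  G         A         B         E
  Initial    0.3875   0.06091     1.186    0.8017
  Change   -0.02518  -0.02518   0.02518   0.01259
  Equil      0.3623   0.03573     1.211    0.8143
  solve Keq expr → x = 0.01259; check Q = 7124
Then add 0.07891 M of G.
Step 3:
                  G         A         B         E
  Initial    0.4412   0.03573     1.211    0.8143
  Change  -0.005804 -0.005804  0.005804  0.002902
  Equil      0.4354   0.02993     1.217    0.8172
  solve Keq expr → x = 0.002902; check Q = 7124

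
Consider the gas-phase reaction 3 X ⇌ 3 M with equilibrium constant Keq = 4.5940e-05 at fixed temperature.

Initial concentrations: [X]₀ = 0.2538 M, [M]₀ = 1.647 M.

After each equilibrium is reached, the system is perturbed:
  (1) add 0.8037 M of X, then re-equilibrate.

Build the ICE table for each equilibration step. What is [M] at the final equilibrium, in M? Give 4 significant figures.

Q₀ = 273.3 vs Keq = 4.5940e-05 ⇒ Q>K, reverse
Step 1:
                    X           M
  Initial      0.2538       1.647
  Change        1.581      -1.581
  Equil         1.835     0.06572
  solve Keq expr → x = -0.5271; check Q = 4.5940e-05
Then add 0.8037 M of X.
Step 2:
                    X           M
  Initial       2.639     0.06572
  Change     -0.02779     0.02779
  Equil         2.611     0.09351
  solve Keq expr → x = 0.009263; check Q = 4.5940e-05

[M]_eq = 0.09351 M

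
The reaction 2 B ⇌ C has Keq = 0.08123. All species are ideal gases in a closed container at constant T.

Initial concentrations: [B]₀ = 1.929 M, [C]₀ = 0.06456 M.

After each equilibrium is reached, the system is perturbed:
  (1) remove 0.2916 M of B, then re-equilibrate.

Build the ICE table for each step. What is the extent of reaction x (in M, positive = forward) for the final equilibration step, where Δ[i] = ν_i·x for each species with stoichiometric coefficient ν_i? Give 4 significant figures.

x = -0.04842 M

Q₀ = 0.01735 vs Keq = 0.08123 ⇒ Q<K, forward
Step 1:
                   B          C
  init         1.929    0.06456
  Δ          -0.3013     0.1507
  eq           1.628     0.2152
  solve Keq expr → x = 0.1507; check Q = 0.08123
Then remove 0.2916 M of B.
Step 2:
                   B          C
  init         1.336     0.2152
  Δ          0.09684   -0.04842
  eq           1.433     0.1668
  solve Keq expr → x = -0.04842; check Q = 0.08123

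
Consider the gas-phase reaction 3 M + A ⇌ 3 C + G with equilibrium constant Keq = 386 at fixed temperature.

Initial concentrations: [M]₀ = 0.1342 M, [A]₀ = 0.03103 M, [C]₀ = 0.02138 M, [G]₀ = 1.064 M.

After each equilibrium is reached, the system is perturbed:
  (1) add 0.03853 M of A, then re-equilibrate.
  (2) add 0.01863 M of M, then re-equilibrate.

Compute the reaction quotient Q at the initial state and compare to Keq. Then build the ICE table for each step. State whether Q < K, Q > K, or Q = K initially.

Q₀ = 0.1387; Q < K (proceeds forward)

Q₀ = 0.1387 vs Keq = 386 ⇒ Q<K, forward
Step 1:
                   M          A          C          G
  Initial     0.1342    0.03103    0.02138      1.064
  Change    -0.06956   -0.02319    0.06956    0.02319
  Equil      0.06464   0.007843    0.09094      1.087
  solve Keq expr → x = 0.02319; check Q = 386
Then add 0.03853 M of A.
Step 2:
                   M          A          C          G
  Initial    0.06464    0.04637    0.09094      1.087
  Change    -0.01911   -0.00637    0.01911    0.00637
  Equil      0.04553       0.04       0.11      1.094
  solve Keq expr → x = 0.00637; check Q = 386
Then add 0.01863 M of M.
Step 3:
                   M          A          C          G
  Initial    0.06416       0.04       0.11      1.094
  Change    -0.01187  -0.003958    0.01187   0.003958
  Equil      0.05229    0.03605     0.1219      1.098
  solve Keq expr → x = 0.003958; check Q = 386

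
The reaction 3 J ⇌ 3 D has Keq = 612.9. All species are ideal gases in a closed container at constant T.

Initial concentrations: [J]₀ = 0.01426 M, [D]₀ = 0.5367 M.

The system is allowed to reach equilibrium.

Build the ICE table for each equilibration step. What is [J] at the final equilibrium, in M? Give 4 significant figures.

[J]_eq = 0.05803 M

Q₀ = 5.3313e+04 vs Keq = 612.9 ⇒ Q>K, reverse
Step 1:
                  J         D
  I         0.01426    0.5367
  C         0.04377  -0.04377
  E         0.05803    0.4929
  solve Keq expr → x = -0.01459; check Q = 612.9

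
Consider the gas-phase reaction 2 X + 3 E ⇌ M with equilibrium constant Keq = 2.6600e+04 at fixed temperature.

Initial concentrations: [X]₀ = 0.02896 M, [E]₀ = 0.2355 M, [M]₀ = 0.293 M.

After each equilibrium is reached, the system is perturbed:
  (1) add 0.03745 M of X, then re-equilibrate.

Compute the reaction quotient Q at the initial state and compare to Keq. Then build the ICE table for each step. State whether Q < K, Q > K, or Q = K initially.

Q₀ = 2.6748e+04; Q > K (proceeds reverse)

Q₀ = 2.6748e+04 vs Keq = 2.6600e+04 ⇒ Q>K, reverse
Step 1:
                  X         E         M
  init      0.02896    0.2355     0.293
  Δ       6.1954e-05 9.2931e-05 -3.0977e-05
  eq        0.02902    0.2356     0.293
  solve Keq expr → x = -3.0977e-05; check Q = 2.6600e+04
Then add 0.03745 M of X.
Step 2:
                  X         E         M
  init      0.06647    0.2356     0.293
  Δ        -0.02705  -0.04058   0.01353
  eq        0.03942     0.195    0.3065
  solve Keq expr → x = 0.01353; check Q = 2.6600e+04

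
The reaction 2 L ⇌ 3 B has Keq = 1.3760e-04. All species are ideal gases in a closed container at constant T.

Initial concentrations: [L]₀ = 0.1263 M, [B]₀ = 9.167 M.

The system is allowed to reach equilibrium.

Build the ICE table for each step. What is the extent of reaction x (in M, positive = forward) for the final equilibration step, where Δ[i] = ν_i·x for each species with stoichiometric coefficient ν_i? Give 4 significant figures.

Q₀ = 4.8292e+04 vs Keq = 1.3760e-04 ⇒ Q>K, reverse
Step 1:
                    L           B
  init         0.1263       9.167
  Δ             5.996      -8.994
  eq            6.122      0.1728
  solve Keq expr → x = -2.998; check Q = 1.3760e-04

x = -2.998 M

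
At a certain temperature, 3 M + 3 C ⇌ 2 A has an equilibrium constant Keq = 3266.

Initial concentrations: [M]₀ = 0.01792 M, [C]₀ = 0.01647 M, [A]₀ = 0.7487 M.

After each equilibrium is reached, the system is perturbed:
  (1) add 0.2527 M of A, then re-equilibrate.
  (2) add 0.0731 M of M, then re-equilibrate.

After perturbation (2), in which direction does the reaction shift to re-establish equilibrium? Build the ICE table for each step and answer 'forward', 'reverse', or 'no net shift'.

Q₀ = 2.1803e+10 vs Keq = 3266 ⇒ Q>K, reverse
Step 1:
                    M           C           A
  I           0.01792     0.01647      0.7487
  C            0.2034      0.2034     -0.1356
  E            0.2213      0.2198      0.6131
  solve Keq expr → x = -0.06779; check Q = 3266
Then add 0.2527 M of A.
Step 2:
                    M           C           A
  I            0.2213      0.2198      0.8658
  C           0.02527     0.02527    -0.01685
  E            0.2466      0.2451       0.849
  solve Keq expr → x = -0.008424; check Q = 3266
Then add 0.0731 M of M.
Step 3:
                    M           C           A
  I            0.3197      0.2451       0.849
  C          -0.03174    -0.03174     0.02116
  E            0.2879      0.2134      0.8701
  solve Keq expr → x = 0.01058; check Q = 3266

Direction: forward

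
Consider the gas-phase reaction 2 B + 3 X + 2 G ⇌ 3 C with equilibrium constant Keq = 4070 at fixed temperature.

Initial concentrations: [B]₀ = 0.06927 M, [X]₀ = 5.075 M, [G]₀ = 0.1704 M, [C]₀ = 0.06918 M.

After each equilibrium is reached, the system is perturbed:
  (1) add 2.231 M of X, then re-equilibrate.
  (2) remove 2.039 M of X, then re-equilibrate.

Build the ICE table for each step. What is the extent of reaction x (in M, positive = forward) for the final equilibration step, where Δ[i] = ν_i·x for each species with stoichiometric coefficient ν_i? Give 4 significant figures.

Q₀ = 0.01818 vs Keq = 4070 ⇒ Q<K, forward
Step 1:
                    B           X           G           C
  Initial     0.06927       5.075      0.1704     0.06918
  Change     -0.06829     -0.1024    -0.06829      0.1024
  Equil    9.8414e-04       4.973      0.1021      0.1716
  solve Keq expr → x = 0.03414; check Q = 4070
Then add 2.231 M of X.
Step 2:
                    B           X           G           C
  Initial  9.8414e-04       7.204      0.1021      0.1716
  Change  -4.1426e-04 -6.2139e-04 -4.1426e-04  6.2139e-04
  Equil    5.6988e-04       7.203      0.1017      0.1722
  solve Keq expr → x = 2.0713e-04; check Q = 4070
Then remove 2.039 M of X.
Step 3:
                    B           X           G           C
  Initial  5.6988e-04       5.164      0.1017      0.1722
  Change   3.6105e-04  5.4157e-04  3.6105e-04 -5.4157e-04
  Equil    9.3092e-04       5.164      0.1021      0.1717
  solve Keq expr → x = -1.8052e-04; check Q = 4070

x = -1.8052e-04 M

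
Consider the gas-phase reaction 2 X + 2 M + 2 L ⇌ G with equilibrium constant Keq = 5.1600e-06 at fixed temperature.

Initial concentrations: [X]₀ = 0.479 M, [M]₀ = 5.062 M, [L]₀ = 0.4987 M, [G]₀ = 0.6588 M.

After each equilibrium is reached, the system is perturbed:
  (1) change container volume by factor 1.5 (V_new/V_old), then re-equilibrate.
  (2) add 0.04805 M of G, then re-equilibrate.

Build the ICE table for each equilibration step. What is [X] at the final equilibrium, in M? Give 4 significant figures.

[X]_eq = 1.293 M

Q₀ = 0.4506 vs Keq = 5.1600e-06 ⇒ Q>K, reverse
Step 1:
                   X          M          L          G
  Initial      0.479      5.062     0.4987     0.6588
  Change       1.313      1.313      1.313    -0.6566
  Equil        1.792      6.375      1.812   0.002211
  solve Keq expr → x = -0.6566; check Q = 5.1600e-06
Then change container volume by factor 1.5 (V_new/V_old).
Step 2:
                   X          M          L          G
  Initial      1.195       4.25      1.208   0.001474
  Change    0.002556   0.002556   0.002556  -0.001278
  Equil        1.197      4.253       1.21 1.9603e-04
  solve Keq expr → x = -0.001278; check Q = 5.1600e-06
Then add 0.04805 M of G.
Step 3:
                   X          M          L          G
  Initial      1.197      4.253       1.21    0.04825
  Change     0.09593    0.09593    0.09593   -0.04797
  Equil        1.293      4.349      1.306 2.7854e-04
  solve Keq expr → x = -0.04797; check Q = 5.1600e-06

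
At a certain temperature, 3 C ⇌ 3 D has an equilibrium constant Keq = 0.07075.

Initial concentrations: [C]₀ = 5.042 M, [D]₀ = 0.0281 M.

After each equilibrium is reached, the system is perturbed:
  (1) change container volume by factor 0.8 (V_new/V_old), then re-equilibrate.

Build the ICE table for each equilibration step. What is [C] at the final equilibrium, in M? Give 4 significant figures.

[C]_eq = 4.483 M

Q₀ = 1.7311e-07 vs Keq = 0.07075 ⇒ Q<K, forward
Step 1:
                   C          D
  Initial      5.042     0.0281
  Change      -1.455      1.455
  Equil        3.587      1.483
  solve Keq expr → x = 0.4851; check Q = 0.07075
Then change container volume by factor 0.8 (V_new/V_old).
Step 2:
                   C          D
  Initial      4.483      1.854
  Change           0          0
  Equil        4.483      1.854
  solve Keq expr → x = 0; check Q = 0.07075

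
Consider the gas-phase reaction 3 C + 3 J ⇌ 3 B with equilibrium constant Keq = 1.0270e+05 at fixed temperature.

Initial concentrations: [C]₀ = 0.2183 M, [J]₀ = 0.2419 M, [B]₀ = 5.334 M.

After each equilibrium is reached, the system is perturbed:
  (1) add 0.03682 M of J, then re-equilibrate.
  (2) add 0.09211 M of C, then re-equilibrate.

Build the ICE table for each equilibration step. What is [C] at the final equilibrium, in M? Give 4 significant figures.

[C]_eq = 0.3524 M

Q₀ = 1.0306e+06 vs Keq = 1.0270e+05 ⇒ Q>K, reverse
Step 1:
                   C          J          B
  init        0.2183     0.2419      5.334
  Δ           0.1043     0.1043    -0.1043
  eq          0.3226     0.3462       5.23
  solve Keq expr → x = -0.03476; check Q = 1.0270e+05
Then add 0.03682 M of J.
Step 2:
                   C          J          B
  init        0.3226      0.383       5.23
  Δ         -0.01672   -0.01672    0.01672
  eq          0.3059     0.3663      5.246
  solve Keq expr → x = 0.005575; check Q = 1.0270e+05
Then add 0.09211 M of C.
Step 3:
                   C          J          B
  init         0.398     0.3663      5.246
  Δ         -0.04559   -0.04559    0.04559
  eq          0.3524     0.3207      5.292
  solve Keq expr → x = 0.0152; check Q = 1.0270e+05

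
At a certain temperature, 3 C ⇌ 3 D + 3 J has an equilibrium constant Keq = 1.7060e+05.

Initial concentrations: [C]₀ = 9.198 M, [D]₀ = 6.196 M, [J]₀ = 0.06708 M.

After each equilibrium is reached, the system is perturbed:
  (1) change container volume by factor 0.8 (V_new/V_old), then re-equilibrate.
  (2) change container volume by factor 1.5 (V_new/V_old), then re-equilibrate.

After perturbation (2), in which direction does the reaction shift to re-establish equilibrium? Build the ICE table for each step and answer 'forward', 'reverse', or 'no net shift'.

Q₀ = 9.2264e-05 vs Keq = 1.7060e+05 ⇒ Q<K, forward
Step 1:
                    C           D           J
  init          9.198       6.196     0.06708
  Δ            -7.376       7.376       7.376
  eq            1.822       13.57       7.444
  solve Keq expr → x = 2.459; check Q = 1.7060e+05
Then change container volume by factor 0.8 (V_new/V_old).
Step 2:
                    C           D           J
  init          2.277       16.97       9.304
  Δ            0.3881     -0.3881     -0.3881
  eq            2.665       16.58       8.916
  solve Keq expr → x = -0.1294; check Q = 1.7060e+05
Then change container volume by factor 1.5 (V_new/V_old).
Step 3:
                    C           D           J
  init          1.777       11.05       5.944
  Δ           -0.4505      0.4505      0.4505
  eq            1.326        11.5       6.395
  solve Keq expr → x = 0.1502; check Q = 1.7060e+05

Direction: forward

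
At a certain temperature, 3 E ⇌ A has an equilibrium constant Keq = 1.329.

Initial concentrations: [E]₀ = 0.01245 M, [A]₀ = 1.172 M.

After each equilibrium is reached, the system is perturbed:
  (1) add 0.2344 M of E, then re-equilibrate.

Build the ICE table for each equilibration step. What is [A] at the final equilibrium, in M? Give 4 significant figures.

Q₀ = 6.0732e+05 vs Keq = 1.329 ⇒ Q>K, reverse
Step 1:
                  E         A
  init      0.01245     1.172
  Δ          0.8608   -0.2869
  eq         0.8733    0.8851
  solve Keq expr → x = -0.2869; check Q = 1.329
Then add 0.2344 M of E.
Step 2:
                  E         A
  init        1.108    0.8851
  Δ         -0.2118   0.07059
  eq         0.8959    0.9557
  solve Keq expr → x = 0.07059; check Q = 1.329

[A]_eq = 0.9557 M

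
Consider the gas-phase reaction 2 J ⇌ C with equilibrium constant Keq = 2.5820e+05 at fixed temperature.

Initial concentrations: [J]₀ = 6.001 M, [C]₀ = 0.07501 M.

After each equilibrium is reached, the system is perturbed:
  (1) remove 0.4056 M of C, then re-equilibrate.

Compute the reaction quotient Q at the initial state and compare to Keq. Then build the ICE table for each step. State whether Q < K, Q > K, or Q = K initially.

Q₀ = 0.002083; Q < K (proceeds forward)

Q₀ = 0.002083 vs Keq = 2.5820e+05 ⇒ Q<K, forward
Step 1:
                    J           C
  I             6.001     0.07501
  C            -5.998       2.999
  E           0.00345       3.074
  solve Keq expr → x = 2.999; check Q = 2.5820e+05
Then remove 0.4056 M of C.
Step 2:
                    J           C
  I           0.00345       2.668
  C       -2.3562e-04  1.1781e-04
  E          0.003215       2.668
  solve Keq expr → x = 1.1781e-04; check Q = 2.5820e+05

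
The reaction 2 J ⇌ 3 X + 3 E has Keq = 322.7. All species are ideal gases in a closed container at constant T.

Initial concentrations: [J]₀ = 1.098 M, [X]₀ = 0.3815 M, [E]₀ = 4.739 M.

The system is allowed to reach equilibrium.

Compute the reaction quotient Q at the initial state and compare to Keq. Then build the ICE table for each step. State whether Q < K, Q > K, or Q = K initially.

Q₀ = 4.902; Q < K (proceeds forward)

Q₀ = 4.902 vs Keq = 322.7 ⇒ Q<K, forward
Step 1:
                  J         X         E
  init        1.098    0.3815     4.739
  Δ         -0.4107     0.616     0.616
  eq         0.6873    0.9975     5.355
  solve Keq expr → x = 0.2053; check Q = 322.7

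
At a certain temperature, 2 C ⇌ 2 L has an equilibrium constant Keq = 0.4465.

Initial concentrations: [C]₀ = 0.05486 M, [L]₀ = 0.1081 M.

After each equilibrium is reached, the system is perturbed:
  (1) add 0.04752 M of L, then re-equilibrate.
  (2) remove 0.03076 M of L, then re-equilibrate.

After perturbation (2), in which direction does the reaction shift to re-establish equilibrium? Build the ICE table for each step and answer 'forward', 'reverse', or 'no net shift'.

Direction: forward

Q₀ = 3.883 vs Keq = 0.4465 ⇒ Q>K, reverse
Step 1:
                    C           L
  I           0.05486      0.1081
  C           0.04283    -0.04283
  E           0.09769     0.06527
  solve Keq expr → x = -0.02141; check Q = 0.4465
Then add 0.04752 M of L.
Step 2:
                    C           L
  I           0.09769      0.1128
  C           0.02849    -0.02849
  E            0.1262     0.08431
  solve Keq expr → x = -0.01424; check Q = 0.4465
Then remove 0.03076 M of L.
Step 3:
                    C           L
  I            0.1262     0.05355
  C          -0.01844     0.01844
  E            0.1077     0.07199
  solve Keq expr → x = 0.009219; check Q = 0.4465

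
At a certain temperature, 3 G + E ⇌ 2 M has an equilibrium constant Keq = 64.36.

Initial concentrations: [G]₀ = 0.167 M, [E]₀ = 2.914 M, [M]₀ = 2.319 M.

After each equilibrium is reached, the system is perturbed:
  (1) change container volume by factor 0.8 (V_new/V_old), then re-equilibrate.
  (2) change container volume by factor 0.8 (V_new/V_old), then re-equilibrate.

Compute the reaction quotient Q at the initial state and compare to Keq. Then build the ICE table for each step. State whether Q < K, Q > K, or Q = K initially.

Q₀ = 396.2 vs Keq = 64.36 ⇒ Q>K, reverse
Step 1:
                   G          E          M
  Initial      0.167      2.914      2.319
  Change      0.1299    0.04331   -0.08663
  Equil       0.2969      2.957      2.232
  solve Keq expr → x = -0.04331; check Q = 64.36
Then change container volume by factor 0.8 (V_new/V_old).
Step 2:
                   G          E          M
  Initial     0.3712      3.697       2.79
  Change    -0.04838   -0.01613    0.03225
  Equil       0.3228      3.681      2.823
  solve Keq expr → x = 0.01613; check Q = 64.36
Then change container volume by factor 0.8 (V_new/V_old).
Step 3:
                   G          E          M
  Initial     0.4035      4.601      3.528
  Change    -0.05301   -0.01767    0.03534
  Equil       0.3505      4.583      3.564
  solve Keq expr → x = 0.01767; check Q = 64.36

Q₀ = 396.2; Q > K (proceeds reverse)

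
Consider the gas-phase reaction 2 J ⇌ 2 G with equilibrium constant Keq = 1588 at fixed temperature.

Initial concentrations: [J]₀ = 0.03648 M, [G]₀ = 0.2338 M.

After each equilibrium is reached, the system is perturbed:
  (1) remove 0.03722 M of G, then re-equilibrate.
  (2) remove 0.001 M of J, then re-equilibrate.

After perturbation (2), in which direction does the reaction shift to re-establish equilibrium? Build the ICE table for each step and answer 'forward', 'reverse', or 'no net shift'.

Q₀ = 41.08 vs Keq = 1588 ⇒ Q<K, forward
Step 1:
                   J          G
  init       0.03648     0.2338
  Δ         -0.02986    0.02986
  eq        0.006616     0.2637
  solve Keq expr → x = 0.01493; check Q = 1588
Then remove 0.03722 M of G.
Step 2:
                   J          G
  init      0.006616     0.2264
  Δ       -9.1114e-04 9.1114e-04
  eq        0.005705     0.2274
  solve Keq expr → x = 4.5557e-04; check Q = 1588
Then remove 0.001 M of J.
Step 3:
                   J          G
  init      0.004705     0.2274
  Δ       9.7552e-04 -9.7552e-04
  eq        0.005681     0.2264
  solve Keq expr → x = -4.8776e-04; check Q = 1588

Direction: reverse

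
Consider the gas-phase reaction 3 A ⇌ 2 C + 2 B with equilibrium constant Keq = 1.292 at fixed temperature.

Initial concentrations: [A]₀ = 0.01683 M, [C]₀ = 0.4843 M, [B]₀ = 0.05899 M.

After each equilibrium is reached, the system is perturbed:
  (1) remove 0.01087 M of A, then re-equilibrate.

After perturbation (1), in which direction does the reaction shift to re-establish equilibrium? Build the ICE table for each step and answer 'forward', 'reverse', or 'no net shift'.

Q₀ = 171.2 vs Keq = 1.292 ⇒ Q>K, reverse
Step 1:
                   A          C          B
  I          0.01683     0.4843    0.05899
  C          0.03917   -0.02611   -0.02611
  E            0.056     0.4582    0.03288
  solve Keq expr → x = -0.01306; check Q = 1.292
Then remove 0.01087 M of A.
Step 2:
                   A          C          B
  I          0.04513     0.4582    0.03288
  C         0.005962  -0.003975  -0.003975
  E          0.05109     0.4542     0.0289
  solve Keq expr → x = -0.001987; check Q = 1.292

Direction: reverse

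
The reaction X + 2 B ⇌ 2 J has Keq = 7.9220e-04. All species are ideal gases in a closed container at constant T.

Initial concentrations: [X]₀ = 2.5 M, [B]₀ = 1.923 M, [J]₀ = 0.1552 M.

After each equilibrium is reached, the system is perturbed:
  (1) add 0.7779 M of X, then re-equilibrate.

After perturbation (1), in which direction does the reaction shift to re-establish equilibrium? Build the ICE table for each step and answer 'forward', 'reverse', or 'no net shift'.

Direction: forward

Q₀ = 0.002605 vs Keq = 7.9220e-04 ⇒ Q>K, reverse
Step 1:
                    X           B           J
  init            2.5       1.923      0.1552
  Δ           0.03305      0.0661     -0.0661
  eq            2.533       1.989      0.0891
  solve Keq expr → x = -0.03305; check Q = 7.9220e-04
Then add 0.7779 M of X.
Step 2:
                    X           B           J
  init          3.311       1.989      0.0891
  Δ         -0.006029    -0.01206     0.01206
  eq            3.305       1.977      0.1012
  solve Keq expr → x = 0.006029; check Q = 7.9220e-04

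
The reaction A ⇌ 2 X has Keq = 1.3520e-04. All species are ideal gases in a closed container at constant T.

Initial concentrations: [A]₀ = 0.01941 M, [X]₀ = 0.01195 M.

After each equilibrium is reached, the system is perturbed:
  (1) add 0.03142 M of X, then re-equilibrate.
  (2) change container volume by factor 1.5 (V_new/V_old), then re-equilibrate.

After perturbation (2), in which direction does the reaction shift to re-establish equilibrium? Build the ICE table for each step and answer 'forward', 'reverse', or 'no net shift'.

Direction: forward

Q₀ = 0.007357 vs Keq = 1.3520e-04 ⇒ Q>K, reverse
Step 1:
                  A         X
  I         0.01941   0.01195
  C        0.005065  -0.01013
  E         0.02448  0.001819
  solve Keq expr → x = -0.005065; check Q = 1.3520e-04
Then add 0.03142 M of X.
Step 2:
                  A         X
  I         0.02448   0.03324
  C         0.01546  -0.03092
  E         0.03993  0.002324
  solve Keq expr → x = -0.01546; check Q = 1.3520e-04
Then change container volume by factor 1.5 (V_new/V_old).
Step 3:
                  A         X
  I         0.02662  0.001549
  C       -1.7102e-04 3.4204e-04
  E         0.02645  0.001891
  solve Keq expr → x = 1.7102e-04; check Q = 1.3520e-04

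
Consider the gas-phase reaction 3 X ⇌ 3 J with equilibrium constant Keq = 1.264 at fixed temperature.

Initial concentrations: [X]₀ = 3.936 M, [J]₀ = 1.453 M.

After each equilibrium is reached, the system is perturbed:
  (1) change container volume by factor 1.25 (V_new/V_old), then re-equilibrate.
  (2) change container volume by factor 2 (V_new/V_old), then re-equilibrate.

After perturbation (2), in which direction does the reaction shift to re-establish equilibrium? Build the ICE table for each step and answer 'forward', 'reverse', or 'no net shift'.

Q₀ = 0.05031 vs Keq = 1.264 ⇒ Q<K, forward
Step 1:
                   X          J
  I            3.936      1.453
  C           -1.347      1.347
  E            2.589        2.8
  solve Keq expr → x = 0.4489; check Q = 1.264
Then change container volume by factor 1.25 (V_new/V_old).
Step 2:
                   X          J
  I            2.071       2.24
  C                0          0
  E            2.071       2.24
  solve Keq expr → x = 0; check Q = 1.264
Then change container volume by factor 2 (V_new/V_old).
Step 3:
                   X          J
  I            1.036       1.12
  C                0          0
  E            1.036       1.12
  solve Keq expr → x = 0; check Q = 1.264

Direction: no net shift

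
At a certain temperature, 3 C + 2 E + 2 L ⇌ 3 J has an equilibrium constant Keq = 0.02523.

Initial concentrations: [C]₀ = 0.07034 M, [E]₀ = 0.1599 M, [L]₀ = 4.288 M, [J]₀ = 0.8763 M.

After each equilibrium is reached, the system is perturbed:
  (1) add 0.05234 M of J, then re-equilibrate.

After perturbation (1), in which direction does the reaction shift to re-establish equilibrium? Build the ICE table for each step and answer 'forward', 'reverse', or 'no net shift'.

Direction: reverse

Q₀ = 4113 vs Keq = 0.02523 ⇒ Q>K, reverse
Step 1:
                  C         E         L         J
  init      0.07034    0.1599     4.288    0.8763
  Δ          0.5476    0.3651    0.3651   -0.5476
  eq         0.6179     0.525     4.653    0.3287
  solve Keq expr → x = -0.1825; check Q = 0.02523
Then add 0.05234 M of J.
Step 2:
                  C         E         L         J
  init       0.6179     0.525     4.653    0.3811
  Δ         0.02822   0.01881   0.01881  -0.02822
  eq         0.6461    0.5438     4.672    0.3528
  solve Keq expr → x = -0.009406; check Q = 0.02523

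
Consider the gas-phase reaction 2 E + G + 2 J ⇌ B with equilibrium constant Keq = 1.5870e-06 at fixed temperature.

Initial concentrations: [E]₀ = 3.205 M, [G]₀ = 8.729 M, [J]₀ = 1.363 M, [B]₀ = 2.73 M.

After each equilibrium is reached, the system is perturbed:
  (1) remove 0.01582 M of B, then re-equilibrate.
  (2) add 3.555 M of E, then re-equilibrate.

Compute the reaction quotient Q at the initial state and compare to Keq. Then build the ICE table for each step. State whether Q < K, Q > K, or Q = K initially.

Q₀ = 0.01639 vs Keq = 1.5870e-06 ⇒ Q>K, reverse
Step 1:
                   E          G          J          B
  Initial      3.205      8.729      1.363       2.73
  Change       5.341      2.671      5.341     -2.671
  Equil        8.546       11.4      6.704    0.05939
  solve Keq expr → x = -2.671; check Q = 1.5870e-06
Then remove 0.01582 M of B.
Step 2:
                   E          G          J          B
  Initial      8.546       11.4      6.704    0.04357
  Change    -0.02963   -0.01481   -0.02963    0.01481
  Equil        8.517      11.38      6.675    0.05838
  solve Keq expr → x = 0.01481; check Q = 1.5870e-06
Then add 3.555 M of E.
Step 3:
                   E          G          J          B
  Initial      12.07      11.38      6.675    0.05838
  Change     -0.1055   -0.05274    -0.1055    0.05274
  Equil        11.97      11.33      6.569     0.1111
  solve Keq expr → x = 0.05274; check Q = 1.5870e-06

Q₀ = 0.01639; Q > K (proceeds reverse)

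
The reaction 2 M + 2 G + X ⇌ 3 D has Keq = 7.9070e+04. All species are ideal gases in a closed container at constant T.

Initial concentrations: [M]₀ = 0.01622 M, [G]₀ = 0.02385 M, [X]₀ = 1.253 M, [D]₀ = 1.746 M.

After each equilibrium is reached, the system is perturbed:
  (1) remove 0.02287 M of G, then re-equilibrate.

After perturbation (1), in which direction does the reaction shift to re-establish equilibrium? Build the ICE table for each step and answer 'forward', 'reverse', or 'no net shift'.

Direction: reverse

Q₀ = 2.8386e+07 vs Keq = 7.9070e+04 ⇒ Q>K, reverse
Step 1:
                  M         G         X         D
  I         0.01622   0.02385     1.253     1.746
  C         0.06174   0.06174   0.03087  -0.09261
  E         0.07796   0.08559     1.284     1.653
  solve Keq expr → x = -0.03087; check Q = 7.9070e+04
Then remove 0.02287 M of G.
Step 2:
                  M         G         X         D
  I         0.07796   0.06272     1.284     1.653
  C           0.011     0.011  0.005502  -0.01651
  E         0.08896   0.07372     1.289     1.637
  solve Keq expr → x = -0.005502; check Q = 7.9070e+04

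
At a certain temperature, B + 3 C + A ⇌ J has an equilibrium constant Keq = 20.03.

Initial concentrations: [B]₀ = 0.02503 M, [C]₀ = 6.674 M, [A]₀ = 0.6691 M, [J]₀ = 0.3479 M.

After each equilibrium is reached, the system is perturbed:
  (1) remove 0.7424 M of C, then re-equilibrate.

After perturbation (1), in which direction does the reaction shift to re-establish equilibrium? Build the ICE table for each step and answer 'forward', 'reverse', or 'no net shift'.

Direction: reverse

Q₀ = 0.06988 vs Keq = 20.03 ⇒ Q<K, forward
Step 1:
                  B         C         A         J
  I         0.02503     6.674    0.6691    0.3479
  C        -0.02493  -0.07479  -0.02493   0.02493
  E       1.0054e-04     6.599    0.6442    0.3728
  solve Keq expr → x = 0.02493; check Q = 20.03
Then remove 0.7424 M of C.
Step 2:
                  B         C         A         J
  I       1.0054e-04     5.857    0.6442    0.3728
  C       4.3249e-05 1.2975e-04 4.3249e-05 -4.3249e-05
  E       1.4379e-04     5.857    0.6442    0.3728
  solve Keq expr → x = -4.3249e-05; check Q = 20.03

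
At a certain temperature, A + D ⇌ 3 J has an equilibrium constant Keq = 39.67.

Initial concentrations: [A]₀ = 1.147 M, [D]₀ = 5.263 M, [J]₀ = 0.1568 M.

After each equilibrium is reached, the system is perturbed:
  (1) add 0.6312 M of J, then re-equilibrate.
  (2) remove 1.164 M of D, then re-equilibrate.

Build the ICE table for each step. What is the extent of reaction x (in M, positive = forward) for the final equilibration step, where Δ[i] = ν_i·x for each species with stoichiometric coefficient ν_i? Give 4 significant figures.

Q₀ = 6.3862e-04 vs Keq = 39.67 ⇒ Q<K, forward
Step 1:
                  A         D         J
  I           1.147     5.263    0.1568
  C          -0.975    -0.975     2.925
  E           0.172     4.288     3.082
  solve Keq expr → x = 0.975; check Q = 39.67
Then add 0.6312 M of J.
Step 2:
                  A         D         J
  I           0.172     4.288     3.713
  C         0.07388   0.07388   -0.2216
  E          0.2459     4.362     3.491
  solve Keq expr → x = -0.07388; check Q = 39.67
Then remove 1.164 M of D.
Step 3:
                  A         D         J
  I          0.2459     3.198     3.491
  C         0.04657   0.04657   -0.1397
  E          0.2925     3.244     3.352
  solve Keq expr → x = -0.04657; check Q = 39.67

x = -0.04657 M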